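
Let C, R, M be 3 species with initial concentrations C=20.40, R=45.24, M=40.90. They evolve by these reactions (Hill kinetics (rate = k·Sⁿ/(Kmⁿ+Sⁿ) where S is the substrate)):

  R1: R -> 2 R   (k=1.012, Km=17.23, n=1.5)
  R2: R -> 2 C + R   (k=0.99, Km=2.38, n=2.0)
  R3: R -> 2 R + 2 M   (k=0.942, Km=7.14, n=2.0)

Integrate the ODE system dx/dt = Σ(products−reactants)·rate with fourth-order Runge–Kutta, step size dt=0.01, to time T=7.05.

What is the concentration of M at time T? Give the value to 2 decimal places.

RK4 with dt=0.01: 705 steps to T=7.05. Trajectory (selected grid times):
t=0.00: C=20.40 R=45.24 M=40.90
t=0.78: C=21.94 R=46.60 M=42.33
t=1.57: C=23.50 R=47.98 M=43.79
t=2.35: C=25.04 R=49.35 M=45.23
t=3.13: C=26.58 R=50.73 M=46.67
t=3.92: C=28.14 R=52.13 M=48.13
t=4.70: C=29.68 R=53.52 M=49.57
t=5.48: C=31.23 R=54.91 M=51.02
t=6.27: C=32.79 R=56.32 M=52.48
t=7.05: C=34.33 R=57.72 M=53.93
Read off M at T=7.05: 53.93

M at T = 53.93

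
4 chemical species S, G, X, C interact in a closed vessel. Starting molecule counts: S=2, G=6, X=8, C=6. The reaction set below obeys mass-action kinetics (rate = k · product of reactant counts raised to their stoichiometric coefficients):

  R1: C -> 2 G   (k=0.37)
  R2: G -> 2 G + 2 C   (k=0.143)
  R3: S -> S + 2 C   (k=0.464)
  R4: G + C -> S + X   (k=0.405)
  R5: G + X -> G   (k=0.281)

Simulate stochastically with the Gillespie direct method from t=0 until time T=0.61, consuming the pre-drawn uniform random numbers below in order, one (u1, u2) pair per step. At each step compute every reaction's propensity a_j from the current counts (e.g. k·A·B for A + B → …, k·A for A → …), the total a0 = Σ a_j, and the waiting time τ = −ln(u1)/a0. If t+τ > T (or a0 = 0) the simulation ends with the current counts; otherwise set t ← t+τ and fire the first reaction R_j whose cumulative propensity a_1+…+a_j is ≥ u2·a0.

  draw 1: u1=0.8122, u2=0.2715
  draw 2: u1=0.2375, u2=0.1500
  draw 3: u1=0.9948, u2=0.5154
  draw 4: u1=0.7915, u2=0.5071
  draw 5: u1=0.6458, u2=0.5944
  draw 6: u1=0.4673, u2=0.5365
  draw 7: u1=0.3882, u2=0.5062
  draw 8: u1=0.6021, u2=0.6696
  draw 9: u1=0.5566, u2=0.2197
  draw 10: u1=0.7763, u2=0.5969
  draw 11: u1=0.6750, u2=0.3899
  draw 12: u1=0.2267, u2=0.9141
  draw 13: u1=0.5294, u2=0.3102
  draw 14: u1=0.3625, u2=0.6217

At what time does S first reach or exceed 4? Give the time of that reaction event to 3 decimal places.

t=0.000: S=2 G=6 X=8 C=6
Draw 1: a1=2.220, a2=0.858, a3=0.928, a4=14.580, a5=13.488, a0=32.074; τ=−ln(0.8122)/32.074=0.006 → t=0.006; u2·a0=0.2715·32.074=8.708; a1+…+a3=4.006 < 8.708 ≤ a1+…+a4=18.586 → R4 fires; S=3 G=5 X=9 C=5
Draw 2: a1=1.850, a2=0.715, a3=1.392, a4=10.125, a5=12.645, a0=26.727; τ=−ln(0.2375)/26.727=0.054 → t=0.060; u2·a0=0.1500·26.727=4.009; a1+…+a3=3.957 < 4.009 ≤ a1+…+a4=14.082 → R4 fires; S=4 G=4 X=10 C=4
Draw 3: a1=1.480, a2=0.572, a3=1.856, a4=6.480, a5=11.240, a0=21.628; τ=−ln(0.9948)/21.628=0.000 → t=0.061; u2·a0=0.5154·21.628=11.147; a1+…+a4=10.388 < 11.147 ≤ a1+…+a5=21.628 → R5 fires; S=4 G=4 X=9 C=4
Draw 4: a1=1.480, a2=0.572, a3=1.856, a4=6.480, a5=10.116, a0=20.504; τ=−ln(0.7915)/20.504=0.011 → t=0.072; u2·a0=0.5071·20.504=10.398; a1+…+a4=10.388 < 10.398 ≤ a1+…+a5=20.504 → R5 fires; S=4 G=4 X=8 C=4
Draw 5: a1=1.480, a2=0.572, a3=1.856, a4=6.480, a5=8.992, a0=19.380; τ=−ln(0.6458)/19.380=0.023 → t=0.094; u2·a0=0.5944·19.380=11.519; a1+…+a4=10.388 < 11.519 ≤ a1+…+a5=19.380 → R5 fires; S=4 G=4 X=7 C=4
Draw 6: a1=1.480, a2=0.572, a3=1.856, a4=6.480, a5=7.868, a0=18.256; τ=−ln(0.4673)/18.256=0.042 → t=0.136; u2·a0=0.5365·18.256=9.794; a1+…+a3=3.908 < 9.794 ≤ a1+…+a4=10.388 → R4 fires; S=5 G=3 X=8 C=3
Draw 7: a1=1.110, a2=0.429, a3=2.320, a4=3.645, a5=6.744, a0=14.248; τ=−ln(0.3882)/14.248=0.066 → t=0.203; u2·a0=0.5062·14.248=7.212; a1+…+a3=3.859 < 7.212 ≤ a1+…+a4=7.504 → R4 fires; S=6 G=2 X=9 C=2
Draw 8: a1=0.740, a2=0.286, a3=2.784, a4=1.620, a5=5.058, a0=10.488; τ=−ln(0.6021)/10.488=0.048 → t=0.251; u2·a0=0.6696·10.488=7.023; a1+…+a4=5.430 < 7.023 ≤ a1+…+a5=10.488 → R5 fires; S=6 G=2 X=8 C=2
Draw 9: a1=0.740, a2=0.286, a3=2.784, a4=1.620, a5=4.496, a0=9.926; τ=−ln(0.5566)/9.926=0.059 → t=0.310; u2·a0=0.2197·9.926=2.181; a1+a2=1.026 < 2.181 ≤ a1+…+a3=3.810 → R3 fires; S=6 G=2 X=8 C=4
Draw 10: a1=1.480, a2=0.286, a3=2.784, a4=3.240, a5=4.496, a0=12.286; τ=−ln(0.7763)/12.286=0.021 → t=0.331; u2·a0=0.5969·12.286=7.334; a1+…+a3=4.550 < 7.334 ≤ a1+…+a4=7.790 → R4 fires; S=7 G=1 X=9 C=3
Draw 11: a1=1.110, a2=0.143, a3=3.248, a4=1.215, a5=2.529, a0=8.245; τ=−ln(0.6750)/8.245=0.048 → t=0.378; u2·a0=0.3899·8.245=3.215; a1+a2=1.253 < 3.215 ≤ a1+…+a3=4.501 → R3 fires; S=7 G=1 X=9 C=5
Draw 12: a1=1.850, a2=0.143, a3=3.248, a4=2.025, a5=2.529, a0=9.795; τ=−ln(0.2267)/9.795=0.152 → t=0.530; u2·a0=0.9141·9.795=8.954; a1+…+a4=7.266 < 8.954 ≤ a1+…+a5=9.795 → R5 fires; S=7 G=1 X=8 C=5
Draw 13: a1=1.850, a2=0.143, a3=3.248, a4=2.025, a5=2.248, a0=9.514; τ=−ln(0.5294)/9.514=0.067 → t=0.597; u2·a0=0.3102·9.514=2.951; a1+a2=1.993 < 2.951 ≤ a1+…+a3=5.241 → R3 fires; S=7 G=1 X=8 C=7
Draw 14: a1=2.590, a2=0.143, a3=3.248, a4=2.835, a5=2.248, a0=11.064; τ=−ln(0.3625)/11.064=0.092 → t=0.688 > T=0.61: stop.
S first becomes ≥ 4 when it reaches 4 at the event at t=0.060.

Threshold first reached at t = 0.060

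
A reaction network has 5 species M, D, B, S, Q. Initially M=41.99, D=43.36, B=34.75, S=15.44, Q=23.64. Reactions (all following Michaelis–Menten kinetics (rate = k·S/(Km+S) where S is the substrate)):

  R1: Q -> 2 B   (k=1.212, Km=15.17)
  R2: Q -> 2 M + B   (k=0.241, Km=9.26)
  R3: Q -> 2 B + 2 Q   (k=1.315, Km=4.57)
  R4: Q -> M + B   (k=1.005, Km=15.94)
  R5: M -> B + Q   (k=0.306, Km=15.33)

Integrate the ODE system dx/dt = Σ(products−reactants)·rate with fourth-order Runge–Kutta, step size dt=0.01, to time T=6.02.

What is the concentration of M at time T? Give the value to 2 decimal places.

M at T = 46.27

RK4 with dt=0.01: 602 steps to T=6.02. Trajectory (selected grid times):
t=0.00: M=41.99 D=43.36 B=34.75 S=15.44 Q=23.64
t=0.67: M=42.47 D=43.36 B=37.88 S=15.44 Q=23.52
t=1.34: M=42.95 D=43.36 B=41.01 S=15.44 Q=23.40
t=2.01: M=43.43 D=43.36 B=44.14 S=15.44 Q=23.28
t=2.68: M=43.91 D=43.36 B=47.26 S=15.44 Q=23.16
t=3.34: M=44.38 D=43.36 B=50.33 S=15.44 Q=23.04
t=4.01: M=44.86 D=43.36 B=53.44 S=15.44 Q=22.93
t=4.68: M=45.33 D=43.36 B=56.55 S=15.44 Q=22.82
t=5.35: M=45.80 D=43.36 B=59.66 S=15.44 Q=22.71
t=6.02: M=46.27 D=43.36 B=62.76 S=15.44 Q=22.60
Read off M at T=6.02: 46.27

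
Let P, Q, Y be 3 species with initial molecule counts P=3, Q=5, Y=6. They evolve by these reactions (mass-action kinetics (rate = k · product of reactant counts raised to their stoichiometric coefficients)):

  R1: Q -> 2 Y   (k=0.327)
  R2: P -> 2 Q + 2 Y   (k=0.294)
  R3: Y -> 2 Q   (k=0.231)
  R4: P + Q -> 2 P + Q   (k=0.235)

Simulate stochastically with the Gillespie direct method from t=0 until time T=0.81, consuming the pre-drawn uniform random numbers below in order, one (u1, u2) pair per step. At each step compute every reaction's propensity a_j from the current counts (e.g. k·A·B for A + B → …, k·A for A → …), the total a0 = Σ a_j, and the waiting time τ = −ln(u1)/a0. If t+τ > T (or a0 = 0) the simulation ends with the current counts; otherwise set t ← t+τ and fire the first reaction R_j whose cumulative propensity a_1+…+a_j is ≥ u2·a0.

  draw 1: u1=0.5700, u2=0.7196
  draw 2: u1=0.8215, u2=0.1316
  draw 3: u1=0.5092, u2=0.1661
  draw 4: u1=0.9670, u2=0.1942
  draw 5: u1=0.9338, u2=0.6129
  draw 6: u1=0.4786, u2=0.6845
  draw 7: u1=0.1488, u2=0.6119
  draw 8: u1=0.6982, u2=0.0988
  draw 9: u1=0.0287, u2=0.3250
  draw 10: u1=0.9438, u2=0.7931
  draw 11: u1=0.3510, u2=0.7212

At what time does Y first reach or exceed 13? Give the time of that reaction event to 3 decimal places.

Threshold first reached at t = 0.453

t=0.000: P=3 Q=5 Y=6
Draw 1: a1=1.635, a2=0.882, a3=1.386, a4=3.525, a0=7.428; τ=−ln(0.5700)/7.428=0.076 → t=0.076; u2·a0=0.7196·7.428=5.345; a1+…+a3=3.903 < 5.345 ≤ a1+…+a4=7.428 → R4 fires; P=4 Q=5 Y=6
Draw 2: a1=1.635, a2=1.176, a3=1.386, a4=4.700, a0=8.897; τ=−ln(0.8215)/8.897=0.022 → t=0.098; u2·a0=0.1316·8.897=1.171 ≤ a1=1.635 → R1 fires; P=4 Q=4 Y=8
Draw 3: a1=1.308, a2=1.176, a3=1.848, a4=3.760, a0=8.092; τ=−ln(0.5092)/8.092=0.083 → t=0.181; u2·a0=0.1661·8.092=1.344; a1=1.308 < 1.344 ≤ a1+a2=2.484 → R2 fires; P=3 Q=6 Y=10
Draw 4: a1=1.962, a2=0.882, a3=2.310, a4=4.230, a0=9.384; τ=−ln(0.9670)/9.384=0.004 → t=0.185; u2·a0=0.1942·9.384=1.822 ≤ a1=1.962 → R1 fires; P=3 Q=5 Y=12
Draw 5: a1=1.635, a2=0.882, a3=2.772, a4=3.525, a0=8.814; τ=−ln(0.9338)/8.814=0.008 → t=0.193; u2·a0=0.6129·8.814=5.402; a1+…+a3=5.289 < 5.402 ≤ a1+…+a4=8.814 → R4 fires; P=4 Q=5 Y=12
Draw 6: a1=1.635, a2=1.176, a3=2.772, a4=4.700, a0=10.283; τ=−ln(0.4786)/10.283=0.072 → t=0.264; u2·a0=0.6845·10.283=7.039; a1+…+a3=5.583 < 7.039 ≤ a1+…+a4=10.283 → R4 fires; P=5 Q=5 Y=12
Draw 7: a1=1.635, a2=1.470, a3=2.772, a4=5.875, a0=11.752; τ=−ln(0.1488)/11.752=0.162 → t=0.426; u2·a0=0.6119·11.752=7.191; a1+…+a3=5.877 < 7.191 ≤ a1+…+a4=11.752 → R4 fires; P=6 Q=5 Y=12
Draw 8: a1=1.635, a2=1.764, a3=2.772, a4=7.050, a0=13.221; τ=−ln(0.6982)/13.221=0.027 → t=0.453; u2·a0=0.0988·13.221=1.306 ≤ a1=1.635 → R1 fires; P=6 Q=4 Y=14
Draw 9: a1=1.308, a2=1.764, a3=3.234, a4=5.640, a0=11.946; τ=−ln(0.0287)/11.946=0.297 → t=0.751; u2·a0=0.3250·11.946=3.882; a1+a2=3.072 < 3.882 ≤ a1+…+a3=6.306 → R3 fires; P=6 Q=6 Y=13
Draw 10: a1=1.962, a2=1.764, a3=3.003, a4=8.460, a0=15.189; τ=−ln(0.9438)/15.189=0.004 → t=0.755; u2·a0=0.7931·15.189=12.046; a1+…+a3=6.729 < 12.046 ≤ a1+…+a4=15.189 → R4 fires; P=7 Q=6 Y=13
Draw 11: a1=1.962, a2=2.058, a3=3.003, a4=9.870, a0=16.893; τ=−ln(0.3510)/16.893=0.062 → t=0.817 > T=0.81: stop.
Y first becomes ≥ 13 when it reaches 14 at the event at t=0.453.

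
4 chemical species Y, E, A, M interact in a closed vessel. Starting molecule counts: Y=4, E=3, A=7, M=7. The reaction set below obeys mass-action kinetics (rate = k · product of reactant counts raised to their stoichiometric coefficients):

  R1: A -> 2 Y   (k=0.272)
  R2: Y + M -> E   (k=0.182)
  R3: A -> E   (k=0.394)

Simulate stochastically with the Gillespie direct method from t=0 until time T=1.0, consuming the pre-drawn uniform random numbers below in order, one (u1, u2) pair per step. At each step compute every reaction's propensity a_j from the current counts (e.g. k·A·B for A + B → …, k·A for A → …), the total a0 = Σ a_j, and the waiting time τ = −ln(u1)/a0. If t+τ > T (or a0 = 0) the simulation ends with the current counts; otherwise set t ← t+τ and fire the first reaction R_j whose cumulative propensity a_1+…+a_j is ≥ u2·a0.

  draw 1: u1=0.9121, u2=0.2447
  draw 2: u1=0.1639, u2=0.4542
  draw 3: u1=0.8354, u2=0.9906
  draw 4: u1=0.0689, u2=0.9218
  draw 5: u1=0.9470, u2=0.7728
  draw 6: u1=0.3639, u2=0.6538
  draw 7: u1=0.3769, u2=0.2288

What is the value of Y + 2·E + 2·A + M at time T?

Value at T = 31

Check how each reaction changes W = Y + 2·E + 2·A + M (weight of products minus weight of reactants):
R1: A -> 2 Y: (1·2) − (2·1) = 2 − 2 = 0
R2: Y + M -> E: (2·1) − (1·1 + 1·1) = 2 − 2 = 0
R3: A -> E: (2·1) − (2·1) = 2 − 2 = 0
Every reaction leaves W unchanged, so W is conserved and no simulation is needed: W(T) = W(0) = 4 + 2·3 + 2·7 + 7 = 31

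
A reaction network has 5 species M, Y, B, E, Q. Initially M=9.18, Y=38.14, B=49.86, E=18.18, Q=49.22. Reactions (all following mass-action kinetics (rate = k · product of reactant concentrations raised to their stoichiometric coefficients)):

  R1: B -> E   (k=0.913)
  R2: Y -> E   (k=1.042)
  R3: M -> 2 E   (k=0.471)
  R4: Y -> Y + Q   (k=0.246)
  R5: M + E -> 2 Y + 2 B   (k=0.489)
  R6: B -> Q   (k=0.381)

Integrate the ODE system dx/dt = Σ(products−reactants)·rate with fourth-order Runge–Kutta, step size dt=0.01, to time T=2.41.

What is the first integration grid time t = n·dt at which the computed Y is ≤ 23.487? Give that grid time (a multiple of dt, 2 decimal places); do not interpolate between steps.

RK4 with dt=0.01: 241 steps to T=2.41. Trajectory (selected grid times):
t=0.00: M=9.18 Y=38.14 B=49.86 E=18.18 Q=49.22
t=0.27: M=0.28 Y=42.84 B=48.58 E=35.68 Q=57.52
t=0.54: M=0.00 Y=32.77 B=34.67 E=56.24 Q=64.29
t=0.80: M=0.00 Y=24.99 B=24.77 E=71.01 Q=69.04
t=0.85: M=0.00 Y=23.73 B=23.21 E=73.37 Q=69.80
t=0.86: M=0.00 Y=23.48 B=22.92 E=73.83 Q=69.94
t=1.07: M=0.00 Y=18.87 B=17.46 E=82.29 Q=72.64
t=1.34: M=0.00 Y=14.24 B=12.31 E=90.55 Q=75.24
t=1.61: M=0.00 Y=10.75 B=8.68 E=96.60 Q=77.14
t=1.87: M=0.00 Y=8.20 B=6.20 E=100.90 Q=78.47
t=2.14: M=0.00 Y=6.19 B=4.37 E=104.20 Q=79.48
t=2.41: M=0.00 Y=4.67 B=3.08 E=106.63 Q=80.22
Y(0.85)=23.725 > 23.487 but Y(0.86)=23.480 ≤ 23.487, so the first grid time is t=0.86.

Threshold first reached at t = 0.86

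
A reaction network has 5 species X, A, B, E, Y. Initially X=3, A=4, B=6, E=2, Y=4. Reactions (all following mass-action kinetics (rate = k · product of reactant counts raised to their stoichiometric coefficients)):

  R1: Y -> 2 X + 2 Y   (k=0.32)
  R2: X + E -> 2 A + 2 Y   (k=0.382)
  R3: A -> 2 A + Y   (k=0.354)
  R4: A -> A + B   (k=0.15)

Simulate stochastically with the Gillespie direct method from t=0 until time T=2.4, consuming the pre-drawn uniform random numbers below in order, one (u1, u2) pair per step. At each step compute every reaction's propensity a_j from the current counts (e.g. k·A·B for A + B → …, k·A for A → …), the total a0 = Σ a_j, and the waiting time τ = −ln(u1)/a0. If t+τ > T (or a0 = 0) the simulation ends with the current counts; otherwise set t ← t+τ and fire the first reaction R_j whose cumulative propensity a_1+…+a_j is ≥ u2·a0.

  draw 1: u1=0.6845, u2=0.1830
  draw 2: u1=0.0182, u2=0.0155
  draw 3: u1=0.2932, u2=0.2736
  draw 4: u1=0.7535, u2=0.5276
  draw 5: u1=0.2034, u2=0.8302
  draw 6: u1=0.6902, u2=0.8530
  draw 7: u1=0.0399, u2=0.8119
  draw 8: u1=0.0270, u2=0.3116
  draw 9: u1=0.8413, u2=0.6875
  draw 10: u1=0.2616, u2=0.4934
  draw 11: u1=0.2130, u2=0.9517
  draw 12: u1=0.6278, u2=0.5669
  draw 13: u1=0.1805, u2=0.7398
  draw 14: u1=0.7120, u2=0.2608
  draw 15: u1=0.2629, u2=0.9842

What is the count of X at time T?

X at T = 9

t=0.000: X=3 A=4 B=6 E=2 Y=4
Draw 1: a1=1.280, a2=2.292, a3=1.416, a4=0.600, a0=5.588; τ=−ln(0.6845)/5.588=0.068 → t=0.068; u2·a0=0.1830·5.588=1.023 ≤ a1=1.280 → R1 fires; X=5 A=4 B=6 E=2 Y=5
Draw 2: a1=1.600, a2=3.820, a3=1.416, a4=0.600, a0=7.436; τ=−ln(0.0182)/7.436=0.539 → t=0.607; u2·a0=0.0155·7.436=0.115 ≤ a1=1.600 → R1 fires; X=7 A=4 B=6 E=2 Y=6
Draw 3: a1=1.920, a2=5.348, a3=1.416, a4=0.600, a0=9.284; τ=−ln(0.2932)/9.284=0.132 → t=0.739; u2·a0=0.2736·9.284=2.540; a1=1.920 < 2.540 ≤ a1+a2=7.268 → R2 fires; X=6 A=6 B=6 E=1 Y=8
Draw 4: a1=2.560, a2=2.292, a3=2.124, a4=0.900, a0=7.876; τ=−ln(0.7535)/7.876=0.036 → t=0.775; u2·a0=0.5276·7.876=4.155; a1=2.560 < 4.155 ≤ a1+a2=4.852 → R2 fires; X=5 A=8 B=6 E=0 Y=10
Draw 5: a1=3.200, a2=0.000, a3=2.832, a4=1.200, a0=7.232; τ=−ln(0.2034)/7.232=0.220 → t=0.995; u2·a0=0.8302·7.232=6.004; a1+a2=3.200 < 6.004 ≤ a1+…+a3=6.032 → R3 fires; X=5 A=9 B=6 E=0 Y=11
Draw 6: a1=3.520, a2=0.000, a3=3.186, a4=1.350, a0=8.056; τ=−ln(0.6902)/8.056=0.046 → t=1.041; u2·a0=0.8530·8.056=6.872; a1+…+a3=6.706 < 6.872 ≤ a1+…+a4=8.056 → R4 fires; X=5 A=9 B=7 E=0 Y=11
Draw 7: a1=3.520, a2=0.000, a3=3.186, a4=1.350, a0=8.056; τ=−ln(0.0399)/8.056=0.400 → t=1.441; u2·a0=0.8119·8.056=6.541; a1+a2=3.520 < 6.541 ≤ a1+…+a3=6.706 → R3 fires; X=5 A=10 B=7 E=0 Y=12
Draw 8: a1=3.840, a2=0.000, a3=3.540, a4=1.500, a0=8.880; τ=−ln(0.0270)/8.880=0.407 → t=1.848; u2·a0=0.3116·8.880=2.767 ≤ a1=3.840 → R1 fires; X=7 A=10 B=7 E=0 Y=13
Draw 9: a1=4.160, a2=0.000, a3=3.540, a4=1.500, a0=9.200; τ=−ln(0.8413)/9.200=0.019 → t=1.866; u2·a0=0.6875·9.200=6.325; a1+a2=4.160 < 6.325 ≤ a1+…+a3=7.700 → R3 fires; X=7 A=11 B=7 E=0 Y=14
Draw 10: a1=4.480, a2=0.000, a3=3.894, a4=1.650, a0=10.024; τ=−ln(0.2616)/10.024=0.134 → t=2.000; u2·a0=0.4934·10.024=4.946; a1+a2=4.480 < 4.946 ≤ a1+…+a3=8.374 → R3 fires; X=7 A=12 B=7 E=0 Y=15
Draw 11: a1=4.800, a2=0.000, a3=4.248, a4=1.800, a0=10.848; τ=−ln(0.2130)/10.848=0.143 → t=2.143; u2·a0=0.9517·10.848=10.324; a1+…+a3=9.048 < 10.324 ≤ a1+…+a4=10.848 → R4 fires; X=7 A=12 B=8 E=0 Y=15
Draw 12: a1=4.800, a2=0.000, a3=4.248, a4=1.800, a0=10.848; τ=−ln(0.6278)/10.848=0.043 → t=2.186; u2·a0=0.5669·10.848=6.150; a1+a2=4.800 < 6.150 ≤ a1+…+a3=9.048 → R3 fires; X=7 A=13 B=8 E=0 Y=16
Draw 13: a1=5.120, a2=0.000, a3=4.602, a4=1.950, a0=11.672; τ=−ln(0.1805)/11.672=0.147 → t=2.332; u2·a0=0.7398·11.672=8.635; a1+a2=5.120 < 8.635 ≤ a1+…+a3=9.722 → R3 fires; X=7 A=14 B=8 E=0 Y=17
Draw 14: a1=5.440, a2=0.000, a3=4.956, a4=2.100, a0=12.496; τ=−ln(0.7120)/12.496=0.027 → t=2.359; u2·a0=0.2608·12.496=3.259 ≤ a1=5.440 → R1 fires; X=9 A=14 B=8 E=0 Y=18
Draw 15: a1=5.760, a2=0.000, a3=4.956, a4=2.100, a0=12.816; τ=−ln(0.2629)/12.816=0.104 → t=2.464 > T=2.4: stop.
Read off X at T=2.4: 9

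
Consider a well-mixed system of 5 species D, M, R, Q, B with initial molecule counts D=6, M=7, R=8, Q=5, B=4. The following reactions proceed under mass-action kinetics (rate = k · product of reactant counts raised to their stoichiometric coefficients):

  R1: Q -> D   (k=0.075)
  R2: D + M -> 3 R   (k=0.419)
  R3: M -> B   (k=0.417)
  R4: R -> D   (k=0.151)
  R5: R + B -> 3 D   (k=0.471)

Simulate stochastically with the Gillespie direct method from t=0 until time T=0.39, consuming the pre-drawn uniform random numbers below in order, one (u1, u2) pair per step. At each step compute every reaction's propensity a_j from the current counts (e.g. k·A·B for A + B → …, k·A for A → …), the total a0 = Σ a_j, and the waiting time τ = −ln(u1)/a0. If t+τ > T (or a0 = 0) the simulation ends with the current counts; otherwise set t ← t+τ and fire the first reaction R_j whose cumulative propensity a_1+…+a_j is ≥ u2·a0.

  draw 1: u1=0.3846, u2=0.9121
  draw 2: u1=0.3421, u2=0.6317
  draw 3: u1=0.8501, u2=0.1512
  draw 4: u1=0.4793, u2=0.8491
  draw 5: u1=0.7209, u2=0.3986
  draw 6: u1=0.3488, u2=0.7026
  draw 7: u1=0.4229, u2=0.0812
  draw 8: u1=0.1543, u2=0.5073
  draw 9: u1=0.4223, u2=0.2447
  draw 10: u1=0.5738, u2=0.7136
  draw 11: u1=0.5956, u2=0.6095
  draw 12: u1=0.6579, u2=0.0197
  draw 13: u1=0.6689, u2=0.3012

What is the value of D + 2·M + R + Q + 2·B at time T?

Check how each reaction changes W = D + 2·M + R + Q + 2·B (weight of products minus weight of reactants):
R1: Q -> D: (1·1) − (1·1) = 1 − 1 = 0
R2: D + M -> 3 R: (1·3) − (1·1 + 2·1) = 3 − 3 = 0
R3: M -> B: (2·1) − (2·1) = 2 − 2 = 0
R4: R -> D: (1·1) − (1·1) = 1 − 1 = 0
R5: R + B -> 3 D: (1·3) − (1·1 + 2·1) = 3 − 3 = 0
Every reaction leaves W unchanged, so W is conserved and no simulation is needed: W(T) = W(0) = 6 + 2·7 + 8 + 5 + 2·4 = 41

Value at T = 41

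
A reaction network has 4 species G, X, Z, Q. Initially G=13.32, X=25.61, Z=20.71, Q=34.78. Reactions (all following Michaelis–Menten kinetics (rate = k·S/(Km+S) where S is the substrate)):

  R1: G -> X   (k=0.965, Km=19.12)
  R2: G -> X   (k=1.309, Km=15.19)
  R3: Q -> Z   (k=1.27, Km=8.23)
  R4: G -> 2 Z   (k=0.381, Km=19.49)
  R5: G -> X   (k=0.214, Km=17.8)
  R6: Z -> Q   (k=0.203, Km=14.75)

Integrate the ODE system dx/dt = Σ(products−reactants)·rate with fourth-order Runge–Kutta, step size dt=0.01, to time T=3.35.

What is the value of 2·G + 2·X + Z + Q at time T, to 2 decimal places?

Value at T = 133.35

Check how each reaction changes W = 2·G + 2·X + Z + Q (weight of products minus weight of reactants):
R1: G -> X: (2·1) − (2·1) = 2 − 2 = 0
R2: G -> X: (2·1) − (2·1) = 2 − 2 = 0
R3: Q -> Z: (1·1) − (1·1) = 1 − 1 = 0
R4: G -> 2 Z: (1·2) − (2·1) = 2 − 2 = 0
R5: G -> X: (2·1) − (2·1) = 2 − 2 = 0
R6: Z -> Q: (1·1) − (1·1) = 1 − 1 = 0
Every reaction leaves W unchanged, so W is conserved and no simulation is needed: W(T) = W(0) = 2·13.32 + 2·25.61 + 20.71 + 34.78 = 133.35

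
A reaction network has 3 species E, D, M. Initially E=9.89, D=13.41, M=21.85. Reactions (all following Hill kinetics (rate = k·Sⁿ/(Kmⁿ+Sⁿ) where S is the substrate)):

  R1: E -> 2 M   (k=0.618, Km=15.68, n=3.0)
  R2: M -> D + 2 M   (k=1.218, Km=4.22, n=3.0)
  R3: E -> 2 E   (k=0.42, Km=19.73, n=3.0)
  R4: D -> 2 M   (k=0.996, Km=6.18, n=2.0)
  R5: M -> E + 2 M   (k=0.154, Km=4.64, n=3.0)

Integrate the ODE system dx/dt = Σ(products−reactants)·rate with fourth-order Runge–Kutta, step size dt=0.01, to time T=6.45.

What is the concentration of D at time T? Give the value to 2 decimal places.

RK4 with dt=0.01: 645 steps to T=6.45. Trajectory (selected grid times):
t=0.00: E=9.89 D=13.41 M=21.85
t=0.72: E=9.94 D=13.69 M=24.20
t=1.43: E=10.00 D=13.96 M=26.53
t=2.15: E=10.05 D=14.23 M=28.90
t=2.87: E=10.10 D=14.50 M=31.28
t=3.58: E=10.15 D=14.76 M=33.64
t=4.30: E=10.21 D=15.03 M=36.04
t=5.02: E=10.26 D=15.29 M=38.45
t=5.73: E=10.31 D=15.54 M=40.83
t=6.45: E=10.36 D=15.80 M=43.26
Read off D at T=6.45: 15.80

D at T = 15.80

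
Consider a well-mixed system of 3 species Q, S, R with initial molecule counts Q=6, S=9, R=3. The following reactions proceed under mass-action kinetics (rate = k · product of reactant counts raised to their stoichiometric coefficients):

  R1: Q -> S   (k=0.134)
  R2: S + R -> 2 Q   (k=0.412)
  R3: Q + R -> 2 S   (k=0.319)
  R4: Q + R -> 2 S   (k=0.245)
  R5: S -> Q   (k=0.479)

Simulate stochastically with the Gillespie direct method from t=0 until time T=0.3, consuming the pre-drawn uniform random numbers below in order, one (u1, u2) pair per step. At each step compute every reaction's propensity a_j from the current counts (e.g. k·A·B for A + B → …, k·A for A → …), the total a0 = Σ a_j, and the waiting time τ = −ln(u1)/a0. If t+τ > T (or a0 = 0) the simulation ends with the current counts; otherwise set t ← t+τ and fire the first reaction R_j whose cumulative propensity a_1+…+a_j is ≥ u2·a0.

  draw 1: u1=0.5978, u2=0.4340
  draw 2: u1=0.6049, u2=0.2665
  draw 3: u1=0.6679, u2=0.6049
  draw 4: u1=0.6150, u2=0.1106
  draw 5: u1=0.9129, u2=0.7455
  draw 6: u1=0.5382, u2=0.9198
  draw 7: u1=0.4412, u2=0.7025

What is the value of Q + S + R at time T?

Check how each reaction changes W = Q + S + R (weight of products minus weight of reactants):
R1: Q -> S: (1·1) − (1·1) = 1 − 1 = 0
R2: S + R -> 2 Q: (1·2) − (1·1 + 1·1) = 2 − 2 = 0
R3: Q + R -> 2 S: (1·2) − (1·1 + 1·1) = 2 − 2 = 0
R4: Q + R -> 2 S: (1·2) − (1·1 + 1·1) = 2 − 2 = 0
R5: S -> Q: (1·1) − (1·1) = 1 − 1 = 0
Every reaction leaves W unchanged, so W is conserved and no simulation is needed: W(T) = W(0) = 6 + 9 + 3 = 18

Value at T = 18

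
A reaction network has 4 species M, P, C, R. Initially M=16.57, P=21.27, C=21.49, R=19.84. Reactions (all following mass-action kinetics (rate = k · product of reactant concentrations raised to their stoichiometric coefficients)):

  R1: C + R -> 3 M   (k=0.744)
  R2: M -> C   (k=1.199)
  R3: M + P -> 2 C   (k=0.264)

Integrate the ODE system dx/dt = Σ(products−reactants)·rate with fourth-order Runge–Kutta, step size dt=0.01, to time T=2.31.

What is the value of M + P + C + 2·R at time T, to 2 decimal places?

Check how each reaction changes W = M + P + C + 2·R (weight of products minus weight of reactants):
R1: C + R -> 3 M: (1·3) − (1·1 + 2·1) = 3 − 3 = 0
R2: M -> C: (1·1) − (1·1) = 1 − 1 = 0
R3: M + P -> 2 C: (1·2) − (1·1 + 1·1) = 2 − 2 = 0
Every reaction leaves W unchanged, so W is conserved and no simulation is needed: W(T) = W(0) = 16.57 + 21.27 + 21.49 + 2·19.84 = 99.01

Value at T = 99.01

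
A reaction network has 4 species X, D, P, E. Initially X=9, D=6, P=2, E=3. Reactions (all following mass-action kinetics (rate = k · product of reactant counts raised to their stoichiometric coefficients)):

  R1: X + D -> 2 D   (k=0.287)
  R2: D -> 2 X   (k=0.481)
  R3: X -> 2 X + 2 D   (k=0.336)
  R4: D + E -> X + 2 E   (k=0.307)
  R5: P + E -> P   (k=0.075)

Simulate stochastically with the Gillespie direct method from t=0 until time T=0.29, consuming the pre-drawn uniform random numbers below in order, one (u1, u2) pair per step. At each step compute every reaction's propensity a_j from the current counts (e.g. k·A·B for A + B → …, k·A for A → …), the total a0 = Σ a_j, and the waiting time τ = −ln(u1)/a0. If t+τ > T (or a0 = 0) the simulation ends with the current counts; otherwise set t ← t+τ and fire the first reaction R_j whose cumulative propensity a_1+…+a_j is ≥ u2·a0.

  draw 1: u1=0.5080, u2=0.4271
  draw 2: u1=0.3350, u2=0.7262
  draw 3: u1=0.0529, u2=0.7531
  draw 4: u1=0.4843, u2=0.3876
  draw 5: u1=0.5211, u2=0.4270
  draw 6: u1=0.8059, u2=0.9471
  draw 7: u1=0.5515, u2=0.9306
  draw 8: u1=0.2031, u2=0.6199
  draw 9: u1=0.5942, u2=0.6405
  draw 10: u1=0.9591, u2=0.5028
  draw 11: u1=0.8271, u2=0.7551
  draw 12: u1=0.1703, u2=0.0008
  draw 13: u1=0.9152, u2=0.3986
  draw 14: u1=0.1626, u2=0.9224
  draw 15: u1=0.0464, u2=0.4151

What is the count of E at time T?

t=0.000: X=9 D=6 P=2 E=3
Draw 1: a1=15.498, a2=2.886, a3=3.024, a4=5.526, a5=0.450, a0=27.384; τ=−ln(0.5080)/27.384=0.025 → t=0.025; u2·a0=0.4271·27.384=11.696 ≤ a1=15.498 → R1 fires; X=8 D=7 P=2 E=3
Draw 2: a1=16.072, a2=3.367, a3=2.688, a4=6.447, a5=0.450, a0=29.024; τ=−ln(0.3350)/29.024=0.038 → t=0.062; u2·a0=0.7262·29.024=21.077; a1+a2=19.439 < 21.077 ≤ a1+…+a3=22.127 → R3 fires; X=9 D=9 P=2 E=3
Draw 3: a1=23.247, a2=4.329, a3=3.024, a4=8.289, a5=0.450, a0=39.339; τ=−ln(0.0529)/39.339=0.075 → t=0.137; u2·a0=0.7531·39.339=29.626; a1+a2=27.576 < 29.626 ≤ a1+…+a3=30.600 → R3 fires; X=10 D=11 P=2 E=3
Draw 4: a1=31.570, a2=5.291, a3=3.360, a4=10.131, a5=0.450, a0=50.802; τ=−ln(0.4843)/50.802=0.014 → t=0.151; u2·a0=0.3876·50.802=19.691 ≤ a1=31.570 → R1 fires; X=9 D=12 P=2 E=3
Draw 5: a1=30.996, a2=5.772, a3=3.024, a4=11.052, a5=0.450, a0=51.294; τ=−ln(0.5211)/51.294=0.013 → t=0.164; u2·a0=0.4270·51.294=21.903 ≤ a1=30.996 → R1 fires; X=8 D=13 P=2 E=3
Draw 6: a1=29.848, a2=6.253, a3=2.688, a4=11.973, a5=0.450, a0=51.212; τ=−ln(0.8059)/51.212=0.004 → t=0.168; u2·a0=0.9471·51.212=48.503; a1+…+a3=38.789 < 48.503 ≤ a1+…+a4=50.762 → R4 fires; X=9 D=12 P=2 E=4
Draw 7: a1=30.996, a2=5.772, a3=3.024, a4=14.736, a5=0.600, a0=55.128; τ=−ln(0.5515)/55.128=0.011 → t=0.179; u2·a0=0.9306·55.128=51.302; a1+…+a3=39.792 < 51.302 ≤ a1+…+a4=54.528 → R4 fires; X=10 D=11 P=2 E=5
Draw 8: a1=31.570, a2=5.291, a3=3.360, a4=16.885, a5=0.750, a0=57.856; τ=−ln(0.2031)/57.856=0.028 → t=0.207; u2·a0=0.6199·57.856=35.865; a1=31.570 < 35.865 ≤ a1+a2=36.861 → R2 fires; X=12 D=10 P=2 E=5
Draw 9: a1=34.440, a2=4.810, a3=4.032, a4=15.350, a5=0.750, a0=59.382; τ=−ln(0.5942)/59.382=0.009 → t=0.215; u2·a0=0.6405·59.382=38.034; a1=34.440 < 38.034 ≤ a1+a2=39.250 → R2 fires; X=14 D=9 P=2 E=5
Draw 10: a1=36.162, a2=4.329, a3=4.704, a4=13.815, a5=0.750, a0=59.760; τ=−ln(0.9591)/59.760=0.001 → t=0.216; u2·a0=0.5028·59.760=30.047 ≤ a1=36.162 → R1 fires; X=13 D=10 P=2 E=5
Draw 11: a1=37.310, a2=4.810, a3=4.368, a4=15.350, a5=0.750, a0=62.588; τ=−ln(0.8271)/62.588=0.003 → t=0.219; u2·a0=0.7551·62.588=47.260; a1+…+a3=46.488 < 47.260 ≤ a1+…+a4=61.838 → R4 fires; X=14 D=9 P=2 E=6
Draw 12: a1=36.162, a2=4.329, a3=4.704, a4=16.578, a5=0.900, a0=62.673; τ=−ln(0.1703)/62.673=0.028 → t=0.247; u2·a0=0.0008·62.673=0.050 ≤ a1=36.162 → R1 fires; X=13 D=10 P=2 E=6
Draw 13: a1=37.310, a2=4.810, a3=4.368, a4=18.420, a5=0.900, a0=65.808; τ=−ln(0.9152)/65.808=0.001 → t=0.249; u2·a0=0.3986·65.808=26.231 ≤ a1=37.310 → R1 fires; X=12 D=11 P=2 E=6
Draw 14: a1=37.884, a2=5.291, a3=4.032, a4=20.262, a5=0.900, a0=68.369; τ=−ln(0.1626)/68.369=0.027 → t=0.275; u2·a0=0.9224·68.369=63.064; a1+…+a3=47.207 < 63.064 ≤ a1+…+a4=67.469 → R4 fires; X=13 D=10 P=2 E=7
Draw 15: a1=37.310, a2=4.810, a3=4.368, a4=21.490, a5=1.050, a0=69.028; τ=−ln(0.0464)/69.028=0.044 → t=0.320 > T=0.29: stop.
Read off E at T=0.29: 7

E at T = 7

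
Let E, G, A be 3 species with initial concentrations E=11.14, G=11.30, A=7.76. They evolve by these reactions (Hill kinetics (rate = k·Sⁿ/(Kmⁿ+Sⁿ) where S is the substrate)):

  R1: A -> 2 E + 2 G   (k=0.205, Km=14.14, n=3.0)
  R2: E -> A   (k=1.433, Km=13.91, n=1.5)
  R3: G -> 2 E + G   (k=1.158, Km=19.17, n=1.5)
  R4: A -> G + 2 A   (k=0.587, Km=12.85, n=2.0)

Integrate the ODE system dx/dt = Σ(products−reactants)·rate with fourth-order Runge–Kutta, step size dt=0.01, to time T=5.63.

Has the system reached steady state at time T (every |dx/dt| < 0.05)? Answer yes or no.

Steady state at T: no

RK4 with dt=0.01: 563 steps to T=5.63. Trajectory (selected grid times):
t=0.00: E=11.14 G=11.30 A=7.76
t=0.63: E=11.26 G=11.44 A=8.22
t=1.25: E=11.38 G=11.60 A=8.69
t=1.88: E=11.52 G=11.77 A=9.17
t=2.50: E=11.66 G=11.95 A=9.65
t=3.13: E=11.82 G=12.16 A=10.15
t=3.75: E=11.99 G=12.37 A=10.65
t=4.38: E=12.17 G=12.61 A=11.17
t=5.00: E=12.36 G=12.86 A=11.68
t=5.63: E=12.56 G=13.13 A=12.22
Rates at T: R1=0.0804, R2=0.6618, R3=0.4189, R4=0.2788
dx/dt at T (Σ net stoichiometry × rate): E=+0.3367, G=+0.4397, A=+0.8602
Largest |dx/dt| is |+0.8602| (A) ≥ 0.05 → not steady.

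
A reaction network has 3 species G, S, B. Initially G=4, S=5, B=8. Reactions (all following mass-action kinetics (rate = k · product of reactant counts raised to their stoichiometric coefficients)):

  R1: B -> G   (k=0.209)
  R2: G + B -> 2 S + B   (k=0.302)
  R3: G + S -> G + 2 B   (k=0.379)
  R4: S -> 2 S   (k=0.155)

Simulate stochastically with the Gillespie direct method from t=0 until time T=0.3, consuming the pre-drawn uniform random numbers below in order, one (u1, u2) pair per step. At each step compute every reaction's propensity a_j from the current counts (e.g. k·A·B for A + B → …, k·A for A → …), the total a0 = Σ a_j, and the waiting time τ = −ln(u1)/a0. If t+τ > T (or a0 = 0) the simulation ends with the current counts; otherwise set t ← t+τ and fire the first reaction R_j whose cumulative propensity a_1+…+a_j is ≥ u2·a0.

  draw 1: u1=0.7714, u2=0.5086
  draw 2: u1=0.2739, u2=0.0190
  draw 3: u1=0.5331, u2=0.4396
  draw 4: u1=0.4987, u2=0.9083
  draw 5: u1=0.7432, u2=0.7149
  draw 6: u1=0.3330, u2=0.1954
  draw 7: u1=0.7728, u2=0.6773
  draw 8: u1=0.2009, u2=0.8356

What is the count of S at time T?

S at T = 8

t=0.000: G=4 S=5 B=8
Draw 1: a1=1.672, a2=9.664, a3=7.580, a4=0.775, a0=19.691; τ=−ln(0.7714)/19.691=0.013 → t=0.013; u2·a0=0.5086·19.691=10.015; a1=1.672 < 10.015 ≤ a1+a2=11.336 → R2 fires; G=3 S=7 B=8
Draw 2: a1=1.672, a2=7.248, a3=7.959, a4=1.085, a0=17.964; τ=−ln(0.2739)/17.964=0.072 → t=0.085; u2·a0=0.0190·17.964=0.341 ≤ a1=1.672 → R1 fires; G=4 S=7 B=7
Draw 3: a1=1.463, a2=8.456, a3=10.612, a4=1.085, a0=21.616; τ=−ln(0.5331)/21.616=0.029 → t=0.114; u2·a0=0.4396·21.616=9.502; a1=1.463 < 9.502 ≤ a1+a2=9.919 → R2 fires; G=3 S=9 B=7
Draw 4: a1=1.463, a2=6.342, a3=10.233, a4=1.395, a0=19.433; τ=−ln(0.4987)/19.433=0.036 → t=0.150; u2·a0=0.9083·19.433=17.651; a1+a2=7.805 < 17.651 ≤ a1+…+a3=18.038 → R3 fires; G=3 S=8 B=9
Draw 5: a1=1.881, a2=8.154, a3=9.096, a4=1.240, a0=20.371; τ=−ln(0.7432)/20.371=0.015 → t=0.165; u2·a0=0.7149·20.371=14.563; a1+a2=10.035 < 14.563 ≤ a1+…+a3=19.131 → R3 fires; G=3 S=7 B=11
Draw 6: a1=2.299, a2=9.966, a3=7.959, a4=1.085, a0=21.309; τ=−ln(0.3330)/21.309=0.052 → t=0.216; u2·a0=0.1954·21.309=4.164; a1=2.299 < 4.164 ≤ a1+a2=12.265 → R2 fires; G=2 S=9 B=11
Draw 7: a1=2.299, a2=6.644, a3=6.822, a4=1.395, a0=17.160; τ=−ln(0.7728)/17.160=0.015 → t=0.231; u2·a0=0.6773·17.160=11.622; a1+a2=8.943 < 11.622 ≤ a1+…+a3=15.765 → R3 fires; G=2 S=8 B=13
Draw 8: a1=2.717, a2=7.852, a3=6.064, a4=1.240, a0=17.873; τ=−ln(0.2009)/17.873=0.090 → t=0.321 > T=0.3: stop.
Read off S at T=0.3: 8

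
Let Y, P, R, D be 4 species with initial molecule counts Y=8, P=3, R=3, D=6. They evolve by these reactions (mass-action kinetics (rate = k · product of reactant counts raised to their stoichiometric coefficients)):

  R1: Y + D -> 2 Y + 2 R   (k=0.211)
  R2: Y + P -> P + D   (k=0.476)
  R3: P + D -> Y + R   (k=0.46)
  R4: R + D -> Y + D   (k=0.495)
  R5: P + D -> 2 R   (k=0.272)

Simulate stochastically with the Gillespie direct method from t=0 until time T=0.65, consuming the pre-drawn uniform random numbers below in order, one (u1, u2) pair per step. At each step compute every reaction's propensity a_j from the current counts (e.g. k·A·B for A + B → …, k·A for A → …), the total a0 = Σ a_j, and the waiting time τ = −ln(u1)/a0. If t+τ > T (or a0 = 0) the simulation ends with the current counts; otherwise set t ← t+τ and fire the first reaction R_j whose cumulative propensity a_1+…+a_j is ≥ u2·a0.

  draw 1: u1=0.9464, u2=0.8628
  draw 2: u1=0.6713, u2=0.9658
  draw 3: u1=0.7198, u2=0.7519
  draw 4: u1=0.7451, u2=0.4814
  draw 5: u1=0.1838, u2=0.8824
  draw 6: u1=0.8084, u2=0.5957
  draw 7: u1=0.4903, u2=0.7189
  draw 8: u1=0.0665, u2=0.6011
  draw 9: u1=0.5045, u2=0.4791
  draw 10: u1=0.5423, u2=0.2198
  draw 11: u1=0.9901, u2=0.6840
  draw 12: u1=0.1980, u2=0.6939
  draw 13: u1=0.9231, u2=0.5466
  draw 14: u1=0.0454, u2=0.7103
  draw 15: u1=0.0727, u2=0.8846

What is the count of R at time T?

R at T = 4

t=0.000: Y=8 P=3 R=3 D=6
Draw 1: a1=10.128, a2=11.424, a3=8.280, a4=8.910, a5=4.896, a0=43.638; τ=−ln(0.9464)/43.638=0.001 → t=0.001; u2·a0=0.8628·43.638=37.651; a1+…+a3=29.832 < 37.651 ≤ a1+…+a4=38.742 → R4 fires; Y=9 P=3 R=2 D=6
Draw 2: a1=11.394, a2=12.852, a3=8.280, a4=5.940, a5=4.896, a0=43.362; τ=−ln(0.6713)/43.362=0.009 → t=0.010; u2·a0=0.9658·43.362=41.879; a1+…+a4=38.466 < 41.879 ≤ a1+…+a5=43.362 → R5 fires; Y=9 P=2 R=4 D=5
Draw 3: a1=9.495, a2=8.568, a3=4.600, a4=9.900, a5=2.720, a0=35.283; τ=−ln(0.7198)/35.283=0.009 → t=0.020; u2·a0=0.7519·35.283=26.529; a1+…+a3=22.663 < 26.529 ≤ a1+…+a4=32.563 → R4 fires; Y=10 P=2 R=3 D=5
Draw 4: a1=10.550, a2=9.520, a3=4.600, a4=7.425, a5=2.720, a0=34.815; τ=−ln(0.7451)/34.815=0.008 → t=0.028; u2·a0=0.4814·34.815=16.760; a1=10.550 < 16.760 ≤ a1+a2=20.070 → R2 fires; Y=9 P=2 R=3 D=6
Draw 5: a1=11.394, a2=8.568, a3=5.520, a4=8.910, a5=3.264, a0=37.656; τ=−ln(0.1838)/37.656=0.045 → t=0.073; u2·a0=0.8824·37.656=33.228; a1+…+a3=25.482 < 33.228 ≤ a1+…+a4=34.392 → R4 fires; Y=10 P=2 R=2 D=6
Draw 6: a1=12.660, a2=9.520, a3=5.520, a4=5.940, a5=3.264, a0=36.904; τ=−ln(0.8084)/36.904=0.006 → t=0.079; u2·a0=0.5957·36.904=21.984; a1=12.660 < 21.984 ≤ a1+a2=22.180 → R2 fires; Y=9 P=2 R=2 D=7
Draw 7: a1=13.293, a2=8.568, a3=6.440, a4=6.930, a5=3.808, a0=39.039; τ=−ln(0.4903)/39.039=0.018 → t=0.097; u2·a0=0.7189·39.039=28.065; a1+a2=21.861 < 28.065 ≤ a1+…+a3=28.301 → R3 fires; Y=10 P=1 R=3 D=6
Draw 8: a1=12.660, a2=4.760, a3=2.760, a4=8.910, a5=1.632, a0=30.722; τ=−ln(0.0665)/30.722=0.088 → t=0.185; u2·a0=0.6011·30.722=18.467; a1+a2=17.420 < 18.467 ≤ a1+…+a3=20.180 → R3 fires; Y=11 P=0 R=4 D=5
Draw 9: a1=11.605, a2=0.000, a3=0.000, a4=9.900, a5=0.000, a0=21.505; τ=−ln(0.5045)/21.505=0.032 → t=0.217; u2·a0=0.4791·21.505=10.303 ≤ a1=11.605 → R1 fires; Y=12 P=0 R=6 D=4
Draw 10: a1=10.128, a2=0.000, a3=0.000, a4=11.880, a5=0.000, a0=22.008; τ=−ln(0.5423)/22.008=0.028 → t=0.245; u2·a0=0.2198·22.008=4.837 ≤ a1=10.128 → R1 fires; Y=13 P=0 R=8 D=3
Draw 11: a1=8.229, a2=0.000, a3=0.000, a4=11.880, a5=0.000, a0=20.109; τ=−ln(0.9901)/20.109=0.000 → t=0.246; u2·a0=0.6840·20.109=13.755; a1+…+a3=8.229 < 13.755 ≤ a1+…+a4=20.109 → R4 fires; Y=14 P=0 R=7 D=3
Draw 12: a1=8.862, a2=0.000, a3=0.000, a4=10.395, a5=0.000, a0=19.257; τ=−ln(0.1980)/19.257=0.084 → t=0.330; u2·a0=0.6939·19.257=13.362; a1+…+a3=8.862 < 13.362 ≤ a1+…+a4=19.257 → R4 fires; Y=15 P=0 R=6 D=3
Draw 13: a1=9.495, a2=0.000, a3=0.000, a4=8.910, a5=0.000, a0=18.405; τ=−ln(0.9231)/18.405=0.004 → t=0.334; u2·a0=0.5466·18.405=10.060; a1+…+a3=9.495 < 10.060 ≤ a1+…+a4=18.405 → R4 fires; Y=16 P=0 R=5 D=3
Draw 14: a1=10.128, a2=0.000, a3=0.000, a4=7.425, a5=0.000, a0=17.553; τ=−ln(0.0454)/17.553=0.176 → t=0.510; u2·a0=0.7103·17.553=12.468; a1+…+a3=10.128 < 12.468 ≤ a1+…+a4=17.553 → R4 fires; Y=17 P=0 R=4 D=3
Draw 15: a1=10.761, a2=0.000, a3=0.000, a4=5.940, a5=0.000, a0=16.701; τ=−ln(0.0727)/16.701=0.157 → t=0.667 > T=0.65: stop.
Read off R at T=0.65: 4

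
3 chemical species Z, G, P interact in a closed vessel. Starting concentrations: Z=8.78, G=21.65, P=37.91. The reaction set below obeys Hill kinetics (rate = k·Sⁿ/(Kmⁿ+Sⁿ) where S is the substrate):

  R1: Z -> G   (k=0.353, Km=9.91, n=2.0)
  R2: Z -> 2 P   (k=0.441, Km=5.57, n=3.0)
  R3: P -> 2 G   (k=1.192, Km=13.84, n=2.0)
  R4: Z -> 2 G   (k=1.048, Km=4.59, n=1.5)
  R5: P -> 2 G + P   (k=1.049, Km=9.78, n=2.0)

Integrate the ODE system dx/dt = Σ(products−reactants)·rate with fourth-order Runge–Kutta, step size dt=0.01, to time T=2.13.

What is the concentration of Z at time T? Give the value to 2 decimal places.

Z at T = 6.34

RK4 with dt=0.01: 213 steps to T=2.13. Trajectory (selected grid times):
t=0.00: Z=8.78 G=21.65 P=37.91
t=0.24: Z=8.48 G=23.03 P=37.82
t=0.47: Z=8.20 G=24.34 P=37.74
t=0.71: Z=7.91 G=25.70 P=37.65
t=0.95: Z=7.62 G=27.05 P=37.55
t=1.18: Z=7.36 G=28.34 P=37.45
t=1.42: Z=7.09 G=29.68 P=37.34
t=1.66: Z=6.83 G=31.01 P=37.23
t=1.89: Z=6.59 G=32.28 P=37.12
t=2.13: Z=6.34 G=33.59 P=37.00
Read off Z at T=2.13: 6.34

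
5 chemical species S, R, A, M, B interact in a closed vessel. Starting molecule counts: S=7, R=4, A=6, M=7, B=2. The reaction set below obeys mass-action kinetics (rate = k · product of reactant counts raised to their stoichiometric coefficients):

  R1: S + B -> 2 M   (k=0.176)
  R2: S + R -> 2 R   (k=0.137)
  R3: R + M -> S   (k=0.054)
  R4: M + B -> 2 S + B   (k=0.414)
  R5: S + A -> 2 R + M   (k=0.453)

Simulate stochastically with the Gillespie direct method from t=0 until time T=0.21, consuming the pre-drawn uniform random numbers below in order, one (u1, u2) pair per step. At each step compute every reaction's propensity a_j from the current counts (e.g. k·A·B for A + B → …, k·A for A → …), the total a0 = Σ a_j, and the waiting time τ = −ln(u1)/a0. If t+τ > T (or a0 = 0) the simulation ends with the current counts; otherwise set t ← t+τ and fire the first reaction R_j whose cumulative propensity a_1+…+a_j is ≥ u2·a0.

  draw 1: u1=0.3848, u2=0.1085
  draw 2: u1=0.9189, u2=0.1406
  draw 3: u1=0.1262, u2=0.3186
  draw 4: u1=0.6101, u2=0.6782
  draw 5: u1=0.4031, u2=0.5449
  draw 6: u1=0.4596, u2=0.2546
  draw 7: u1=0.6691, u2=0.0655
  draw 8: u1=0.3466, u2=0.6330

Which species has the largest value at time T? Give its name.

Dominant species at T: R

t=0.000: S=7 R=4 A=6 M=7 B=2
Draw 1: a1=2.464, a2=3.836, a3=1.512, a4=5.796, a5=19.026, a0=32.634; τ=−ln(0.3848)/32.634=0.029 → t=0.029; u2·a0=0.1085·32.634=3.541; a1=2.464 < 3.541 ≤ a1+a2=6.300 → R2 fires; S=6 R=5 A=6 M=7 B=2
Draw 2: a1=2.112, a2=4.110, a3=1.890, a4=5.796, a5=16.308, a0=30.216; τ=−ln(0.9189)/30.216=0.003 → t=0.032; u2·a0=0.1406·30.216=4.248; a1=2.112 < 4.248 ≤ a1+a2=6.222 → R2 fires; S=5 R=6 A=6 M=7 B=2
Draw 3: a1=1.760, a2=4.110, a3=2.268, a4=5.796, a5=13.590, a0=27.524; τ=−ln(0.1262)/27.524=0.075 → t=0.107; u2·a0=0.3186·27.524=8.769; a1+…+a3=8.138 < 8.769 ≤ a1+…+a4=13.934 → R4 fires; S=7 R=6 A=6 M=6 B=2
Draw 4: a1=2.464, a2=5.754, a3=1.944, a4=4.968, a5=19.026, a0=34.156; τ=−ln(0.6101)/34.156=0.014 → t=0.122; u2·a0=0.6782·34.156=23.165; a1+…+a4=15.130 < 23.165 ≤ a1+…+a5=34.156 → R5 fires; S=6 R=8 A=5 M=7 B=2
Draw 5: a1=2.112, a2=6.576, a3=3.024, a4=5.796, a5=13.590, a0=31.098; τ=−ln(0.4031)/31.098=0.029 → t=0.151; u2·a0=0.5449·31.098=16.945; a1+…+a3=11.712 < 16.945 ≤ a1+…+a4=17.508 → R4 fires; S=8 R=8 A=5 M=6 B=2
Draw 6: a1=2.816, a2=8.768, a3=2.592, a4=4.968, a5=18.120, a0=37.264; τ=−ln(0.4596)/37.264=0.021 → t=0.172; u2·a0=0.2546·37.264=9.487; a1=2.816 < 9.487 ≤ a1+a2=11.584 → R2 fires; S=7 R=9 A=5 M=6 B=2
Draw 7: a1=2.464, a2=8.631, a3=2.916, a4=4.968, a5=15.855, a0=34.834; τ=−ln(0.6691)/34.834=0.012 → t=0.183; u2·a0=0.0655·34.834=2.282 ≤ a1=2.464 → R1 fires; S=6 R=9 A=5 M=8 B=1
Draw 8: a1=1.056, a2=7.398, a3=3.888, a4=3.312, a5=13.590, a0=29.244; τ=−ln(0.3466)/29.244=0.036 → t=0.220 > T=0.21: stop.
At T=0.21: S=6 R=9 A=5 M=8 B=1; the largest is R.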